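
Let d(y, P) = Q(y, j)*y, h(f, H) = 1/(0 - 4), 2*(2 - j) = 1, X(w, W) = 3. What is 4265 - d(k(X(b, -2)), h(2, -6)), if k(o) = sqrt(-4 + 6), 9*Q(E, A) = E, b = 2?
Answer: 38383/9 ≈ 4264.8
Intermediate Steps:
j = 3/2 (j = 2 - 1/2*1 = 2 - 1/2 = 3/2 ≈ 1.5000)
Q(E, A) = E/9
k(o) = sqrt(2)
h(f, H) = -1/4 (h(f, H) = 1/(-4) = -1/4)
d(y, P) = y**2/9 (d(y, P) = (y/9)*y = y**2/9)
4265 - d(k(X(b, -2)), h(2, -6)) = 4265 - (sqrt(2))**2/9 = 4265 - 2/9 = 38383/9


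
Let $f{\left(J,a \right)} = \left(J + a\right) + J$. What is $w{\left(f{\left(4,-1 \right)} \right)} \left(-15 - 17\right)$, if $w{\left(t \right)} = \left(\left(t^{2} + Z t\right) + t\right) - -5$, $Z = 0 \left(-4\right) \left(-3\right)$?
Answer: $-1952$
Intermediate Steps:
$f{\left(J,a \right)} = a + 2 J$
$Z = 0$ ($Z = 0 \left(-3\right) = 0$)
$w{\left(t \right)} = 5 + t + t^{2}$ ($w{\left(t \right)} = \left(\left(t^{2} + 0 t\right) + t\right) - -5 = \left(\left(t^{2} + 0\right) + t\right) + 5 = \left(t^{2} + t\right) + 5 = \left(t + t^{2}\right) + 5 = 5 + t + t^{2}$)
$w{\left(f{\left(4,-1 \right)} \right)} \left(-15 - 17\right) = \left(5 + \left(-1 + 2 \cdot 4\right) + \left(-1 + 2 \cdot 4\right)^{2}\right) \left(-15 - 17\right) = \left(5 + \left(-1 + 8\right) + \left(-1 + 8\right)^{2}\right) \left(-32\right) = \left(5 + 7 + 7^{2}\right) \left(-32\right) = \left(5 + 7 + 49\right) \left(-32\right) = 61 \left(-32\right) = -1952$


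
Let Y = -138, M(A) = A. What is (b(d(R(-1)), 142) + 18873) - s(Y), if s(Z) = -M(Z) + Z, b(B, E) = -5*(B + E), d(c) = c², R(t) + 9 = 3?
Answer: 17983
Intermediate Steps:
R(t) = -6 (R(t) = -9 + 3 = -6)
b(B, E) = -5*B - 5*E
s(Z) = 0 (s(Z) = -Z + Z = 0)
(b(d(R(-1)), 142) + 18873) - s(Y) = ((-5*(-6)² - 5*142) + 18873) - 1*0 = ((-5*36 - 710) + 18873) + 0 = ((-180 - 710) + 18873) + 0 = (-890 + 18873) + 0 = 17983 + 0 = 17983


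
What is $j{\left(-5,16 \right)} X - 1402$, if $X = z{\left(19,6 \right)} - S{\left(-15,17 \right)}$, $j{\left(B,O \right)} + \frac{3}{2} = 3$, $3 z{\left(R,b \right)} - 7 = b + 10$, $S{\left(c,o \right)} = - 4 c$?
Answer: $- \frac{2961}{2} \approx -1480.5$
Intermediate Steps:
$z{\left(R,b \right)} = \frac{17}{3} + \frac{b}{3}$ ($z{\left(R,b \right)} = \frac{7}{3} + \frac{b + 10}{3} = \frac{7}{3} + \frac{10 + b}{3} = \frac{7}{3} + \left(\frac{10}{3} + \frac{b}{3}\right) = \frac{17}{3} + \frac{b}{3}$)
$j{\left(B,O \right)} = \frac{3}{2}$ ($j{\left(B,O \right)} = - \frac{3}{2} + 3 = \frac{3}{2}$)
$X = - \frac{157}{3}$ ($X = \left(\frac{17}{3} + \frac{1}{3} \cdot 6\right) - \left(-4\right) \left(-15\right) = \left(\frac{17}{3} + 2\right) - 60 = \frac{23}{3} - 60 = - \frac{157}{3} \approx -52.333$)
$j{\left(-5,16 \right)} X - 1402 = \frac{3}{2} \left(- \frac{157}{3}\right) - 1402 = - \frac{157}{2} - 1402 = - \frac{2961}{2}$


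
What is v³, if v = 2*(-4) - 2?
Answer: -1000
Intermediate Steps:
v = -10 (v = -8 - 2 = -10)
v³ = (-10)³ = -1000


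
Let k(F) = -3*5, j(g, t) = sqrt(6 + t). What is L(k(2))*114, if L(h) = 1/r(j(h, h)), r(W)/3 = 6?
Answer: 19/3 ≈ 6.3333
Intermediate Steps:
r(W) = 18 (r(W) = 3*6 = 18)
k(F) = -15
L(h) = 1/18
L(k(2))*114 = (1/18)*114 = 19/3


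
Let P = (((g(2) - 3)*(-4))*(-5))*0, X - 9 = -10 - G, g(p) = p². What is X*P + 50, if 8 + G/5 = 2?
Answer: 50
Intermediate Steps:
G = -30 (G = -40 + 5*2 = -40 + 10 = -30)
X = 29 (X = 9 + (-10 - 1*(-30)) = 9 + (-10 + 30) = 9 + 20 = 29)
P = 0 (P = (((2² - 3)*(-4))*(-5))*0 = (((4 - 3)*(-4))*(-5))*0 = ((1*(-4))*(-5))*0 = -4*(-5)*0 = 20*0 = 0)
X*P + 50 = 29*0 + 50 = 0 + 50 = 50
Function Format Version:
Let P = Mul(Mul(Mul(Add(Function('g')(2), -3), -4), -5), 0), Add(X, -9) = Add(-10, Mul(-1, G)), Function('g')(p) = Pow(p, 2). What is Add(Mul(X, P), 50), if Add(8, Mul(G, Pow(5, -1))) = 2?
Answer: 50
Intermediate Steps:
G = -30 (G = Add(-40, Mul(5, 2)) = Add(-40, 10) = -30)
X = 29 (X = Add(9, Add(-10, Mul(-1, -30))) = Add(9, Add(-10, 30)) = Add(9, 20) = 29)
P = 0 (P = Mul(Mul(Mul(Add(Pow(2, 2), -3), -4), -5), 0) = Mul(Mul(Mul(Add(4, -3), -4), -5), 0) = Mul(Mul(Mul(1, -4), -5), 0) = Mul(Mul(-4, -5), 0) = Mul(20, 0) = 0)
Add(Mul(X, P), 50) = Add(Mul(29, 0), 50) = Add(0, 50) = 50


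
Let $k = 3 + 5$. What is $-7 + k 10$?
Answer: $73$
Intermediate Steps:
$k = 8$
$-7 + k 10 = -7 + 8 \cdot 10 = -7 + 80 = 73$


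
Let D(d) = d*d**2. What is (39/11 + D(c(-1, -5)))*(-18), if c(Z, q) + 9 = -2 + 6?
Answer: 24048/11 ≈ 2186.2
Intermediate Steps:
c(Z, q) = -5 (c(Z, q) = -9 + (-2 + 6) = -9 + 4 = -5)
D(d) = d**3
(39/11 + D(c(-1, -5)))*(-18) = (39/11 + (-5)**3)*(-18) = (39*(1/11) - 125)*(-18) = (39/11 - 125)*(-18) = -1336/11*(-18) = 24048/11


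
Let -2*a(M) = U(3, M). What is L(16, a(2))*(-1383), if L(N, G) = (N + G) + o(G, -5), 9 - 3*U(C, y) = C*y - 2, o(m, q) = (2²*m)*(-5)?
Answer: -88051/2 ≈ -44026.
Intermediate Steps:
o(m, q) = -20*m (o(m, q) = (4*m)*(-5) = -20*m)
U(C, y) = 11/3 - C*y/3 (U(C, y) = 3 - (C*y - 2)/3 = 3 - (-2 + C*y)/3 = 3 + (⅔ - C*y/3) = 11/3 - C*y/3)
a(M) = -11/6 + M/2 (a(M) = -(11/3 - ⅓*3*M)/2 = -(11/3 - M)/2 = -11/6 + M/2)
L(N, G) = N - 19*G (L(N, G) = (N + G) - 20*G = (G + N) - 20*G = N - 19*G)
L(16, a(2))*(-1383) = (16 - 19*(-11/6 + (½)*2))*(-1383) = (16 - 19*(-11/6 + 1))*(-1383) = (16 - 19*(-⅚))*(-1383) = (16 + 95/6)*(-1383) = (191/6)*(-1383) = -88051/2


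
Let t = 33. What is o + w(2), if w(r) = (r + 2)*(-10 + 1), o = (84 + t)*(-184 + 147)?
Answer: -4365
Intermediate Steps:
o = -4329 (o = (84 + 33)*(-184 + 147) = 117*(-37) = -4329)
w(r) = -18 - 9*r (w(r) = (2 + r)*(-9) = -18 - 9*r)
o + w(2) = -4329 + (-18 - 9*2) = -4329 + (-18 - 18) = -4329 - 36 = -4365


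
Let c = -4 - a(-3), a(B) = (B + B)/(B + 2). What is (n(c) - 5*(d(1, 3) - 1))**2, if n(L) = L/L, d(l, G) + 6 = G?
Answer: 441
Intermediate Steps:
d(l, G) = -6 + G
a(B) = 2*B/(2 + B) (a(B) = (2*B)/(2 + B) = 2*B/(2 + B))
c = -10 (c = -4 - 2*(-3)/(2 - 3) = -4 - 2*(-3)/(-1) = -4 - 2*(-3)*(-1) = -4 - 1*6 = -4 - 6 = -10)
n(L) = 1
(n(c) - 5*(d(1, 3) - 1))**2 = (1 - 5*((-6 + 3) - 1))**2 = (1 - 5*(-3 - 1))**2 = (1 - 5*(-4))**2 = (1 + 20)**2 = 21**2 = 441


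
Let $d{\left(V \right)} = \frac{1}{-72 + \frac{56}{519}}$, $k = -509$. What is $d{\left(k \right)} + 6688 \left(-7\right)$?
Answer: $- \frac{1746799111}{37312} \approx -46816.0$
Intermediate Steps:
$d{\left(V \right)} = - \frac{519}{37312}$ ($d{\left(V \right)} = \frac{1}{-72 + 56 \cdot \frac{1}{519}} = \frac{1}{-72 + \frac{56}{519}} = \frac{1}{- \frac{37312}{519}} = - \frac{519}{37312}$)
$d{\left(k \right)} + 6688 \left(-7\right) = - \frac{519}{37312} + 6688 \left(-7\right) = - \frac{519}{37312} - 46816 = - \frac{1746799111}{37312}$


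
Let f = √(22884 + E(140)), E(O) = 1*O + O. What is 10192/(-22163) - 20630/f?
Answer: -10192/22163 - 10315*√5791/5791 ≈ -136.01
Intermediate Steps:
E(O) = 2*O (E(O) = O + O = 2*O)
f = 2*√5791 (f = √(22884 + 2*140) = √(22884 + 280) = √23164 = 2*√5791 ≈ 152.20)
10192/(-22163) - 20630/f = 10192/(-22163) - 20630*√5791/11582 = 10192*(-1/22163) - 10315*√5791/5791 = -10192/22163 - 10315*√5791/5791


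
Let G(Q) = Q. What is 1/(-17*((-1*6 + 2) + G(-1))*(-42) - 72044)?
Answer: -1/75614 ≈ -1.3225e-5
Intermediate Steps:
1/(-17*((-1*6 + 2) + G(-1))*(-42) - 72044) = 1/(-17*((-1*6 + 2) - 1)*(-42) - 72044) = 1/(-17*((-6 + 2) - 1)*(-42) - 72044) = 1/(-17*(-4 - 1)*(-42) - 72044) = 1/(-17*(-5)*(-42) - 72044) = 1/(85*(-42) - 72044) = 1/(-3570 - 72044) = 1/(-75614) = -1/75614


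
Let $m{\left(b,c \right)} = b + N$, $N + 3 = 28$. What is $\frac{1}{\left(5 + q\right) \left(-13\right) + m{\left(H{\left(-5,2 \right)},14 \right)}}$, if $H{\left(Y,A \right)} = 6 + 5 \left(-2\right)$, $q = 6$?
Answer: $- \frac{1}{122} \approx -0.0081967$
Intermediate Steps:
$N = 25$ ($N = -3 + 28 = 25$)
$H{\left(Y,A \right)} = -4$ ($H{\left(Y,A \right)} = 6 - 10 = -4$)
$m{\left(b,c \right)} = 25 + b$ ($m{\left(b,c \right)} = b + 25 = 25 + b$)
$\frac{1}{\left(5 + q\right) \left(-13\right) + m{\left(H{\left(-5,2 \right)},14 \right)}} = \frac{1}{\left(5 + 6\right) \left(-13\right) + \left(25 - 4\right)} = \frac{1}{11 \left(-13\right) + 21} = \frac{1}{-143 + 21} = \frac{1}{-122} = - \frac{1}{122}$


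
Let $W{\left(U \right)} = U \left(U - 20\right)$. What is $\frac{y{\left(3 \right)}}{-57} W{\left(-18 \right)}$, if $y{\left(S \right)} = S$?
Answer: $-36$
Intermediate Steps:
$W{\left(U \right)} = U \left(-20 + U\right)$
$\frac{y{\left(3 \right)}}{-57} W{\left(-18 \right)} = \frac{3}{-57} \left(- 18 \left(-20 - 18\right)\right) = 3 \left(- \frac{1}{57}\right) \left(\left(-18\right) \left(-38\right)\right) = \left(- \frac{1}{19}\right) 684 = -36$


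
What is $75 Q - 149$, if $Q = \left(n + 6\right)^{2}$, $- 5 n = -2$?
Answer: $2923$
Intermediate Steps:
$n = \frac{2}{5}$ ($n = \left(- \frac{1}{5}\right) \left(-2\right) = \frac{2}{5} \approx 0.4$)
$Q = \frac{1024}{25}$ ($Q = \left(\frac{2}{5} + 6\right)^{2} = \left(\frac{32}{5}\right)^{2} = \frac{1024}{25} \approx 40.96$)
$75 Q - 149 = 75 \cdot \frac{1024}{25} - 149 = 3072 - 149 = 2923$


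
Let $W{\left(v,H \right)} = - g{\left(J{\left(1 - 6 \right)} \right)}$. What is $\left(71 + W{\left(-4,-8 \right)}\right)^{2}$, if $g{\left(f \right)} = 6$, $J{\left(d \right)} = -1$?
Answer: $4225$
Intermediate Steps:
$W{\left(v,H \right)} = -6$ ($W{\left(v,H \right)} = \left(-1\right) 6 = -6$)
$\left(71 + W{\left(-4,-8 \right)}\right)^{2} = \left(71 - 6\right)^{2} = 65^{2} = 4225$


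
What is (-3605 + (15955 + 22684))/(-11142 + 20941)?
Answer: 35034/9799 ≈ 3.5753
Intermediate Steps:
(-3605 + (15955 + 22684))/(-11142 + 20941) = (-3605 + 38639)/9799 = 35034*(1/9799) = 35034/9799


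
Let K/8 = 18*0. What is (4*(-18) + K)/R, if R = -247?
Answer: 72/247 ≈ 0.29150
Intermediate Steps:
K = 0 (K = 8*(18*0) = 8*0 = 0)
(4*(-18) + K)/R = (4*(-18) + 0)/(-247) = (-72 + 0)*(-1/247) = -72*(-1/247) = 72/247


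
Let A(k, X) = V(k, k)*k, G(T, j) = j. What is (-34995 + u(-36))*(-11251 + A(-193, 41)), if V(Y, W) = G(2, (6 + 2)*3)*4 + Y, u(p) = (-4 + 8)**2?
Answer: -261293130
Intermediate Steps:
u(p) = 16 (u(p) = 4**2 = 16)
V(Y, W) = 96 + Y (V(Y, W) = ((6 + 2)*3)*4 + Y = (8*3)*4 + Y = 24*4 + Y = 96 + Y)
A(k, X) = k*(96 + k) (A(k, X) = (96 + k)*k = k*(96 + k))
(-34995 + u(-36))*(-11251 + A(-193, 41)) = (-34995 + 16)*(-11251 - 193*(96 - 193)) = -34979*(-11251 - 193*(-97)) = -34979*(-11251 + 18721) = -34979*7470 = -261293130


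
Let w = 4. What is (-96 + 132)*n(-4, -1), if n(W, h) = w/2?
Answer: 72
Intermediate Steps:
n(W, h) = 2 (n(W, h) = 4/2 = 4*(½) = 2)
(-96 + 132)*n(-4, -1) = (-96 + 132)*2 = 36*2 = 72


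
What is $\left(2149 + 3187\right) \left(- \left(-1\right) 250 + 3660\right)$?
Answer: $20863760$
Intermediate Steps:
$\left(2149 + 3187\right) \left(- \left(-1\right) 250 + 3660\right) = 5336 \left(\left(-1\right) \left(-250\right) + 3660\right) = 5336 \left(250 + 3660\right) = 5336 \cdot 3910 = 20863760$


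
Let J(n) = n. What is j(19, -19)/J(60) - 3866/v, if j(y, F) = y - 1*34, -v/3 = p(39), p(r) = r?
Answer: 15347/468 ≈ 32.793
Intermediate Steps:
v = -117 (v = -3*39 = -117)
j(y, F) = -34 + y (j(y, F) = y - 34 = -34 + y)
j(19, -19)/J(60) - 3866/v = (-34 + 19)/60 - 3866/(-117) = -15*1/60 - 3866*(-1/117) = -¼ + 3866/117 = 15347/468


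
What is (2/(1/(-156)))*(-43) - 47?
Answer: 13369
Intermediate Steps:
(2/(1/(-156)))*(-43) - 47 = (2/(-1/156))*(-43) - 47 = (2*(-156))*(-43) - 47 = -312*(-43) - 47 = 13416 - 47 = 13369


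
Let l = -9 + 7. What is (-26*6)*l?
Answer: 312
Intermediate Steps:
l = -2
(-26*6)*l = -26*6*(-2) = -156*(-2) = 312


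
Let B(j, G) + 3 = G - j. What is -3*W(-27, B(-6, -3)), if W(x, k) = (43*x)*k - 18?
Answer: 54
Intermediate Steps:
B(j, G) = -3 + G - j (B(j, G) = -3 + (G - j) = -3 + G - j)
W(x, k) = -18 + 43*k*x (W(x, k) = 43*k*x - 18 = -18 + 43*k*x)
-3*W(-27, B(-6, -3)) = -3*(-18 + 43*(-3 - 3 - 1*(-6))*(-27)) = -3*(-18 + 43*(-3 - 3 + 6)*(-27)) = -3*(-18 + 43*0*(-27)) = -3*(-18 + 0) = -3*(-18) = 54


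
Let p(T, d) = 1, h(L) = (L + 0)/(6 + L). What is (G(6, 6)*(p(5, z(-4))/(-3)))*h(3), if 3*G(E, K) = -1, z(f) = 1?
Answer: 1/27 ≈ 0.037037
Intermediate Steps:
G(E, K) = -⅓ (G(E, K) = (⅓)*(-1) = -⅓)
h(L) = L/(6 + L)
(G(6, 6)*(p(5, z(-4))/(-3)))*h(3) = (-1/(3*(-3)))*(3/(6 + 3)) = (-(-1)/(3*3))*(3/9) = (-⅓*(-⅓))*(3*(⅑)) = (⅑)*(⅓) = 1/27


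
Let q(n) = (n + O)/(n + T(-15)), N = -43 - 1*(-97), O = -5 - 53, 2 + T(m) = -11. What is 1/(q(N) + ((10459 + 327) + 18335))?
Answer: 41/1193957 ≈ 3.4340e-5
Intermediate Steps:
T(m) = -13 (T(m) = -2 - 11 = -13)
O = -58
N = 54 (N = -43 + 97 = 54)
q(n) = (-58 + n)/(-13 + n) (q(n) = (n - 58)/(n - 13) = (-58 + n)/(-13 + n))
1/(q(N) + ((10459 + 327) + 18335)) = 1/((-58 + 54)/(-13 + 54) + ((10459 + 327) + 18335)) = 1/(-4/41 + (10786 + 18335)) = 1/((1/41)*(-4) + 29121) = 1/(-4/41 + 29121) = 1/(1193957/41) = 41/1193957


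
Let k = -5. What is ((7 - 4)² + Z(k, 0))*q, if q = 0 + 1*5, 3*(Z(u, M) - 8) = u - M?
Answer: 230/3 ≈ 76.667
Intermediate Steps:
Z(u, M) = 8 - M/3 + u/3 (Z(u, M) = 8 + (u - M)/3 = 8 + (-M/3 + u/3) = 8 - M/3 + u/3)
q = 5 (q = 0 + 5 = 5)
((7 - 4)² + Z(k, 0))*q = ((7 - 4)² + (8 - ⅓*0 + (⅓)*(-5)))*5 = (3² + (8 + 0 - 5/3))*5 = (9 + 19/3)*5 = (46/3)*5 = 230/3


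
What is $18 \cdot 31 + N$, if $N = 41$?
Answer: $599$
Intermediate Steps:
$18 \cdot 31 + N = 18 \cdot 31 + 41 = 558 + 41 = 599$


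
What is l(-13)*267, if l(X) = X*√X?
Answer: -3471*I*√13 ≈ -12515.0*I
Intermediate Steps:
l(X) = X^(3/2)
l(-13)*267 = (-13)^(3/2)*267 = -13*I*√13*267 = -3471*I*√13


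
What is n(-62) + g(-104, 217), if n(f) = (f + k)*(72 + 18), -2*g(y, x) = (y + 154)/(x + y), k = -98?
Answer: -1627225/113 ≈ -14400.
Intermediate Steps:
g(y, x) = -(154 + y)/(2*(x + y)) (g(y, x) = -(y + 154)/(2*(x + y)) = -(154 + y)/(2*(x + y)))
n(f) = -8820 + 90*f (n(f) = (f - 98)*(72 + 18) = (-98 + f)*90 = -8820 + 90*f)
n(-62) + g(-104, 217) = (-8820 + 90*(-62)) + (-77 - ½*(-104))/(217 - 104) = (-8820 - 5580) + (-77 + 52)/113 = -14400 + (1/113)*(-25) = -14400 - 25/113 = -1627225/113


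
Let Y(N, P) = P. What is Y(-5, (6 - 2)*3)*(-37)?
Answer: -444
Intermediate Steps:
Y(-5, (6 - 2)*3)*(-37) = ((6 - 2)*3)*(-37) = (4*3)*(-37) = 12*(-37) = -444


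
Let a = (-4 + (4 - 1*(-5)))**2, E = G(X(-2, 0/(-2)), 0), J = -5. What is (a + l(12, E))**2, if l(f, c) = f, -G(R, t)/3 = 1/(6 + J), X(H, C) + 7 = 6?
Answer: 1369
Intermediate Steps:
X(H, C) = -1 (X(H, C) = -7 + 6 = -1)
G(R, t) = -3 (G(R, t) = -3/(6 - 5) = -3/1 = -3*1 = -3)
E = -3
a = 25 (a = (-4 + (4 + 5))**2 = (-4 + 9)**2 = 5**2 = 25)
(a + l(12, E))**2 = (25 + 12)**2 = 37**2 = 1369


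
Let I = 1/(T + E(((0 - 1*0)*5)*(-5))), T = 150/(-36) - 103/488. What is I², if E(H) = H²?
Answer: 2143296/41075281 ≈ 0.052180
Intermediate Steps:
T = -6409/1464 (T = 150*(-1/36) - 103*1/488 = -25/6 - 103/488 = -6409/1464 ≈ -4.3777)
I = -1464/6409 (I = 1/(-6409/1464 + (((0 - 1*0)*5)*(-5))²) = 1/(-6409/1464 + (((0 + 0)*5)*(-5))²) = 1/(-6409/1464 + ((0*5)*(-5))²) = 1/(-6409/1464 + (0*(-5))²) = 1/(-6409/1464 + 0²) = 1/(-6409/1464 + 0) = 1/(-6409/1464) = -1464/6409 ≈ -0.22843)
I² = (-1464/6409)² = 2143296/41075281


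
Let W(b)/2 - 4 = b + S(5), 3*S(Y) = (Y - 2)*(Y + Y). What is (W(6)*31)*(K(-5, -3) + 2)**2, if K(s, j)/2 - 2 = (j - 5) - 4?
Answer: 401760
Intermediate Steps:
K(s, j) = -14 + 2*j (K(s, j) = 4 + 2*((j - 5) - 4) = 4 + 2*((-5 + j) - 4) = 4 + 2*(-9 + j) = 4 + (-18 + 2*j) = -14 + 2*j)
S(Y) = 2*Y*(-2 + Y)/3 (S(Y) = ((Y - 2)*(Y + Y))/3 = ((-2 + Y)*(2*Y))/3 = (2*Y*(-2 + Y))/3 = 2*Y*(-2 + Y)/3)
W(b) = 28 + 2*b (W(b) = 8 + 2*(b + (2/3)*5*(-2 + 5)) = 8 + 2*(b + (2/3)*5*3) = 8 + 2*(b + 10) = 8 + 2*(10 + b) = 8 + (20 + 2*b) = 28 + 2*b)
(W(6)*31)*(K(-5, -3) + 2)**2 = ((28 + 2*6)*31)*((-14 + 2*(-3)) + 2)**2 = ((28 + 12)*31)*((-14 - 6) + 2)**2 = (40*31)*(-20 + 2)**2 = 1240*(-18)**2 = 1240*324 = 401760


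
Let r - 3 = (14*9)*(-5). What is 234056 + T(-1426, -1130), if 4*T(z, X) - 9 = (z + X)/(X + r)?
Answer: 1644963937/7028 ≈ 2.3406e+5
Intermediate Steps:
r = -627 (r = 3 + (14*9)*(-5) = 3 + 126*(-5) = 3 - 630 = -627)
T(z, X) = 9/4 + (X + z)/(4*(-627 + X)) (T(z, X) = 9/4 + ((z + X)/(X - 627))/4 = 9/4 + ((X + z)/(-627 + X))/4 = 9/4 + (X + z)/(4*(-627 + X)))
234056 + T(-1426, -1130) = 234056 + (-5643 - 1426 + 10*(-1130))/(4*(-627 - 1130)) = 234056 + (¼)*(-5643 - 1426 - 11300)/(-1757) = 234056 + (¼)*(-1/1757)*(-18369) = 234056 + 18369/7028 = 1644963937/7028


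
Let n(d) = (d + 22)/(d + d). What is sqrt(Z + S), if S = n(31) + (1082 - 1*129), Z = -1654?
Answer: I*sqrt(2691358)/62 ≈ 26.46*I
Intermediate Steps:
n(d) = (22 + d)/(2*d) (n(d) = (22 + d)/((2*d)) = (22 + d)*(1/(2*d)) = (22 + d)/(2*d))
S = 59139/62 (S = (1/2)*(22 + 31)/31 + (1082 - 1*129) = (1/2)*(1/31)*53 + (1082 - 129) = 53/62 + 953 = 59139/62 ≈ 953.85)
sqrt(Z + S) = sqrt(-1654 + 59139/62) = sqrt(-43409/62) = I*sqrt(2691358)/62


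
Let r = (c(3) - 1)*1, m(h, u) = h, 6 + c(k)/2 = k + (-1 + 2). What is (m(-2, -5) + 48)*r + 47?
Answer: -183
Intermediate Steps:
c(k) = -10 + 2*k (c(k) = -12 + 2*(k + (-1 + 2)) = -12 + 2*(k + 1) = -12 + 2*(1 + k) = -12 + (2 + 2*k) = -10 + 2*k)
r = -5 (r = ((-10 + 2*3) - 1)*1 = ((-10 + 6) - 1)*1 = (-4 - 1)*1 = -5*1 = -5)
(m(-2, -5) + 48)*r + 47 = (-2 + 48)*(-5) + 47 = 46*(-5) + 47 = -230 + 47 = -183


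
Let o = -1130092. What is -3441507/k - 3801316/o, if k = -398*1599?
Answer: 525698719473/59932734082 ≈ 8.7715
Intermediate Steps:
k = -636402
-3441507/k - 3801316/o = -3441507/(-636402) - 3801316/(-1130092) = -3441507*(-1/636402) - 3801316*(-1/1130092) = 1147169/212134 + 950329/282523 = 525698719473/59932734082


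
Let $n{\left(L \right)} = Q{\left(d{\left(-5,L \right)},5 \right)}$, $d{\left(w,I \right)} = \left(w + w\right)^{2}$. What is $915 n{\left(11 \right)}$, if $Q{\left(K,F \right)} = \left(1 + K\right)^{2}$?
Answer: $9333915$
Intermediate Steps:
$d{\left(w,I \right)} = 4 w^{2}$ ($d{\left(w,I \right)} = \left(2 w\right)^{2} = 4 w^{2}$)
$n{\left(L \right)} = 10201$ ($n{\left(L \right)} = \left(1 + 4 \left(-5\right)^{2}\right)^{2} = \left(1 + 4 \cdot 25\right)^{2} = \left(1 + 100\right)^{2} = 101^{2} = 10201$)
$915 n{\left(11 \right)} = 915 \cdot 10201 = 9333915$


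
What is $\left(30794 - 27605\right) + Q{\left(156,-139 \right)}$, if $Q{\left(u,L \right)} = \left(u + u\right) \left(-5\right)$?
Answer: $1629$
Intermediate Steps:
$Q{\left(u,L \right)} = - 10 u$ ($Q{\left(u,L \right)} = 2 u \left(-5\right) = - 10 u$)
$\left(30794 - 27605\right) + Q{\left(156,-139 \right)} = \left(30794 - 27605\right) - 1560 = 3189 - 1560 = 1629$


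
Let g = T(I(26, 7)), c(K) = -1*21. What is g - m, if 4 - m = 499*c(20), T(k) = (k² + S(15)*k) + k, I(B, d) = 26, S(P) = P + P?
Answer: -9001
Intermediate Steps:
S(P) = 2*P
c(K) = -21
T(k) = k² + 31*k (T(k) = (k² + (2*15)*k) + k = (k² + 30*k) + k = k² + 31*k)
m = 10483 (m = 4 - 499*(-21) = 4 - 1*(-10479) = 4 + 10479 = 10483)
g = 1482 (g = 26*(31 + 26) = 26*57 = 1482)
g - m = 1482 - 1*10483 = 1482 - 10483 = -9001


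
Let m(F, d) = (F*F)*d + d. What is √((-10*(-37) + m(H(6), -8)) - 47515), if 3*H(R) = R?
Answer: I*√47185 ≈ 217.22*I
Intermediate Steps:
H(R) = R/3
m(F, d) = d + d*F² (m(F, d) = F²*d + d = d*F² + d = d + d*F²)
√((-10*(-37) + m(H(6), -8)) - 47515) = √((-10*(-37) - 8*(1 + ((⅓)*6)²)) - 47515) = √((370 - 8*(1 + 2²)) - 47515) = √((370 - 8*(1 + 4)) - 47515) = √((370 - 8*5) - 47515) = √((370 - 40) - 47515) = √(330 - 47515) = √(-47185) = I*√47185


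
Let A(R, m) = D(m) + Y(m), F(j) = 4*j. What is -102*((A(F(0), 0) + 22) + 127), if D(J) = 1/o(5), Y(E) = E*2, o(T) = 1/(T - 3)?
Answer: -15402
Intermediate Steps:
o(T) = 1/(-3 + T)
Y(E) = 2*E
D(J) = 2 (D(J) = 1/(1/(-3 + 5)) = 1/(1/2) = 1/(½) = 2)
A(R, m) = 2 + 2*m
-102*((A(F(0), 0) + 22) + 127) = -102*(((2 + 2*0) + 22) + 127) = -102*(((2 + 0) + 22) + 127) = -102*((2 + 22) + 127) = -102*(24 + 127) = -102*151 = -15402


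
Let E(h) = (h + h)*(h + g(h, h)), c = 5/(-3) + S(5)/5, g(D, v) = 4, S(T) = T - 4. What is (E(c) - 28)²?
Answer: 63552784/50625 ≈ 1255.4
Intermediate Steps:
S(T) = -4 + T
c = -22/15 (c = 5/(-3) + (-4 + 5)/5 = 5*(-⅓) + 1*(⅕) = -5/3 + ⅕ = -22/15 ≈ -1.4667)
E(h) = 2*h*(4 + h) (E(h) = (h + h)*(h + 4) = (2*h)*(4 + h) = 2*h*(4 + h))
(E(c) - 28)² = (2*(-22/15)*(4 - 22/15) - 28)² = (2*(-22/15)*(38/15) - 28)² = (-1672/225 - 28)² = (-7972/225)² = 63552784/50625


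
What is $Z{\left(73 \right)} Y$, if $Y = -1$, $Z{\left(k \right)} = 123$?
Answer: $-123$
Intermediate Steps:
$Z{\left(73 \right)} Y = 123 \left(-1\right) = -123$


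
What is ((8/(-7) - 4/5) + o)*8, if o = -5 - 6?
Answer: -3624/35 ≈ -103.54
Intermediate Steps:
o = -11
((8/(-7) - 4/5) + o)*8 = ((8/(-7) - 4/5) - 11)*8 = ((8*(-⅐) - 4*⅕) - 11)*8 = ((-8/7 - ⅘) - 11)*8 = (-68/35 - 11)*8 = -453/35*8 = -3624/35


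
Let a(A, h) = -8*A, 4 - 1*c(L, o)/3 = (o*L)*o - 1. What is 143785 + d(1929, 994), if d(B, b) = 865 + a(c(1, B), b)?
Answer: 89449514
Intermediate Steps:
c(L, o) = 15 - 3*L*o**2 (c(L, o) = 12 - 3*((o*L)*o - 1) = 12 - 3*((L*o)*o - 1) = 12 - 3*(L*o**2 - 1) = 12 - 3*(-1 + L*o**2) = 12 + (3 - 3*L*o**2) = 15 - 3*L*o**2)
d(B, b) = 745 + 24*B**2 (d(B, b) = 865 - 8*(15 - 3*1*B**2) = 865 - 8*(15 - 3*B**2) = 865 + (-120 + 24*B**2) = 745 + 24*B**2)
143785 + d(1929, 994) = 143785 + (745 + 24*1929**2) = 143785 + (745 + 24*3721041) = 143785 + (745 + 89304984) = 143785 + 89305729 = 89449514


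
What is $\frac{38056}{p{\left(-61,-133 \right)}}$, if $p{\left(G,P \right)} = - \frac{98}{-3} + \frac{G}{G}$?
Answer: $\frac{114168}{101} \approx 1130.4$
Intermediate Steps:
$p{\left(G,P \right)} = \frac{101}{3}$ ($p{\left(G,P \right)} = \left(-98\right) \left(- \frac{1}{3}\right) + 1 = \frac{98}{3} + 1 = \frac{101}{3}$)
$\frac{38056}{p{\left(-61,-133 \right)}} = \frac{38056}{\frac{101}{3}} = 38056 \cdot \frac{3}{101} = \frac{114168}{101}$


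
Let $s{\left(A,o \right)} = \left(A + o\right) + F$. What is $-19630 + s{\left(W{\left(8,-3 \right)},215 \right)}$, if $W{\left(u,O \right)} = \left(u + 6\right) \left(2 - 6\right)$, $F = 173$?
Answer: $-19298$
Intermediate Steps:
$W{\left(u,O \right)} = -24 - 4 u$ ($W{\left(u,O \right)} = \left(6 + u\right) \left(-4\right) = -24 - 4 u$)
$s{\left(A,o \right)} = 173 + A + o$ ($s{\left(A,o \right)} = \left(A + o\right) + 173 = 173 + A + o$)
$-19630 + s{\left(W{\left(8,-3 \right)},215 \right)} = -19630 + \left(173 - 56 + 215\right) = -19630 + 332 = -19298$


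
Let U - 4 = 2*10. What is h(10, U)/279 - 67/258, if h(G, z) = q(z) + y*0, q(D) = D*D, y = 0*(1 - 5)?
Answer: 14435/7998 ≈ 1.8048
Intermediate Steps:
y = 0 (y = 0*(-4) = 0)
q(D) = D²
U = 24 (U = 4 + 2*10 = 4 + 20 = 24)
h(G, z) = z² (h(G, z) = z² + 0*0 = z² + 0 = z²)
h(10, U)/279 - 67/258 = 24²/279 - 67/258 = 576*(1/279) - 67*1/258 = 64/31 - 67/258 = 14435/7998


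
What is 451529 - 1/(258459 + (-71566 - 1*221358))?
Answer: 15561946986/34465 ≈ 4.5153e+5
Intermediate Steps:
451529 - 1/(258459 + (-71566 - 1*221358)) = 451529 - 1/(258459 + (-71566 - 221358)) = 451529 - 1/(258459 - 292924) = 451529 - 1/(-34465) = 451529 - 1*(-1/34465) = 451529 + 1/34465 = 15561946986/34465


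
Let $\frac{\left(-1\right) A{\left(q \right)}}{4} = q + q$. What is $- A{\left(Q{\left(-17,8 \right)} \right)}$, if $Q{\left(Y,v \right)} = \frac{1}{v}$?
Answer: $1$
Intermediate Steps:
$A{\left(q \right)} = - 8 q$ ($A{\left(q \right)} = - 4 \left(q + q\right) = - 4 \cdot 2 q = - 8 q$)
$- A{\left(Q{\left(-17,8 \right)} \right)} = - \frac{-8}{8} = \left(-1\right) \left(-1\right) = 1$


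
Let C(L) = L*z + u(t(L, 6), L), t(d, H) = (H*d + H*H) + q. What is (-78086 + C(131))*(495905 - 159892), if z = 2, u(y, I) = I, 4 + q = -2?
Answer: -26105858009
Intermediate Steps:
q = -6 (q = -4 - 2 = -6)
t(d, H) = -6 + H² + H*d (t(d, H) = (H*d + H*H) - 6 = (H*d + H²) - 6 = (H² + H*d) - 6 = -6 + H² + H*d)
C(L) = 3*L (C(L) = L*2 + L = 2*L + L = 3*L)
(-78086 + C(131))*(495905 - 159892) = (-78086 + 3*131)*(495905 - 159892) = (-78086 + 393)*336013 = -77693*336013 = -26105858009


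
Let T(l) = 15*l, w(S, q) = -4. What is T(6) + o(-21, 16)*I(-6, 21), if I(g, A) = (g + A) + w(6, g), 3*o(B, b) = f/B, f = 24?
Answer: 1802/21 ≈ 85.810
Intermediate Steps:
o(B, b) = 8/B (o(B, b) = (24/B)/3 = 8/B)
I(g, A) = -4 + A + g (I(g, A) = (g + A) - 4 = (A + g) - 4 = -4 + A + g)
T(6) + o(-21, 16)*I(-6, 21) = 15*6 + (8/(-21))*(-4 + 21 - 6) = 90 + (8*(-1/21))*11 = 90 - 8/21*11 = 90 - 88/21 = 1802/21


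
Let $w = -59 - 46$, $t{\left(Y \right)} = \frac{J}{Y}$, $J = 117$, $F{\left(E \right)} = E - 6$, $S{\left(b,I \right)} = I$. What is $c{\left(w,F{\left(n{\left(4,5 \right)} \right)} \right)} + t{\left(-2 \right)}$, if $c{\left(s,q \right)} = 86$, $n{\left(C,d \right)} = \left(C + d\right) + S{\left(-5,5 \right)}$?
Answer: $\frac{55}{2} \approx 27.5$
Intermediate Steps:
$n{\left(C,d \right)} = 5 + C + d$ ($n{\left(C,d \right)} = \left(C + d\right) + 5 = 5 + C + d$)
$F{\left(E \right)} = -6 + E$ ($F{\left(E \right)} = E - 6 = -6 + E$)
$t{\left(Y \right)} = \frac{117}{Y}$
$w = -105$ ($w = -59 - 46 = -105$)
$c{\left(w,F{\left(n{\left(4,5 \right)} \right)} \right)} + t{\left(-2 \right)} = 86 + \frac{117}{-2} = 86 + 117 \left(- \frac{1}{2}\right) = 86 - \frac{117}{2} = \frac{55}{2}$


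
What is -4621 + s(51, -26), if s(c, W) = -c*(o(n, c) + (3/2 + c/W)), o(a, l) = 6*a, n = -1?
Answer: -55789/13 ≈ -4291.5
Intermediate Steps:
s(c, W) = -c*(-9/2 + c/W) (s(c, W) = -c*(6*(-1) + (3/2 + c/W)) = -c*(-6 + (3*(1/2) + c/W)) = -c*(-6 + (3/2 + c/W)) = -c*(-9/2 + c/W))
-4621 + s(51, -26) = -4621 + ((9/2)*51 - 1*51**2/(-26)) = -4621 + (459/2 - 1*(-1/26)*2601) = -4621 + (459/2 + 2601/26) = -4621 + 4284/13 = -55789/13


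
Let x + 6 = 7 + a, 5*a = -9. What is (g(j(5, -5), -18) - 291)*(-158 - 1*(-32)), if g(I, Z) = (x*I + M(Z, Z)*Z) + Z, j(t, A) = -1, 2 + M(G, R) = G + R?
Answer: -236754/5 ≈ -47351.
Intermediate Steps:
M(G, R) = -2 + G + R (M(G, R) = -2 + (G + R) = -2 + G + R)
a = -9/5 (a = (⅕)*(-9) = -9/5 ≈ -1.8000)
x = -⅘ (x = -6 + (7 - 9/5) = -6 + 26/5 = -⅘ ≈ -0.80000)
g(I, Z) = Z - 4*I/5 + Z*(-2 + 2*Z) (g(I, Z) = (-4*I/5 + (-2 + Z + Z)*Z) + Z = (-4*I/5 + (-2 + 2*Z)*Z) + Z = (-4*I/5 + Z*(-2 + 2*Z)) + Z = Z - 4*I/5 + Z*(-2 + 2*Z))
(g(j(5, -5), -18) - 291)*(-158 - 1*(-32)) = ((-1*(-18) + 2*(-18)² - ⅘*(-1)) - 291)*(-158 - 1*(-32)) = ((18 + 2*324 + ⅘) - 291)*(-158 + 32) = ((18 + 648 + ⅘) - 291)*(-126) = (3334/5 - 291)*(-126) = (1879/5)*(-126) = -236754/5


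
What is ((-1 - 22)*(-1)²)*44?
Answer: -1012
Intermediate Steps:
((-1 - 22)*(-1)²)*44 = -23*1*44 = -23*44 = -1012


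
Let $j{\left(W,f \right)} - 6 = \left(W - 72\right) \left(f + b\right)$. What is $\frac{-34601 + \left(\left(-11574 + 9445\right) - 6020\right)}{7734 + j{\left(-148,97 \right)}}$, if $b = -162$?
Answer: $- \frac{225}{116} \approx -1.9397$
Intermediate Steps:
$j{\left(W,f \right)} = 6 + \left(-162 + f\right) \left(-72 + W\right)$ ($j{\left(W,f \right)} = 6 + \left(W - 72\right) \left(f - 162\right) = 6 + \left(-72 + W\right) \left(-162 + f\right) = 6 + \left(-162 + f\right) \left(-72 + W\right)$)
$\frac{-34601 + \left(\left(-11574 + 9445\right) - 6020\right)}{7734 + j{\left(-148,97 \right)}} = \frac{-34601 + \left(\left(-11574 + 9445\right) - 6020\right)}{7734 - -14306} = \frac{-34601 - 8149}{7734 + \left(11670 + 23976 - 6984 - 14356\right)} = \frac{-34601 - 8149}{7734 + 14306} = - \frac{42750}{22040} = \left(-42750\right) \frac{1}{22040} = - \frac{225}{116}$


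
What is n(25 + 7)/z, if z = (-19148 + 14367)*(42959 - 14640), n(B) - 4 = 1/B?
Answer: -129/4332580448 ≈ -2.9774e-8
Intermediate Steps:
n(B) = 4 + 1/B
z = -135393139 (z = -4781*28319 = -135393139)
n(25 + 7)/z = (4 + 1/(25 + 7))/(-135393139) = (4 + 1/32)*(-1/135393139) = (129/32)*(-1/135393139) = -129/4332580448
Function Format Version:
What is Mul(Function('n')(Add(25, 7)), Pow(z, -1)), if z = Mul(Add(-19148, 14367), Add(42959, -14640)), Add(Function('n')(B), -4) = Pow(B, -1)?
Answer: Rational(-129, 4332580448) ≈ -2.9774e-8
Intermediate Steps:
Function('n')(B) = Add(4, Pow(B, -1))
z = -135393139 (z = Mul(-4781, 28319) = -135393139)
Mul(Function('n')(Add(25, 7)), Pow(z, -1)) = Mul(Add(4, Pow(Add(25, 7), -1)), Pow(-135393139, -1)) = Mul(Add(4, Pow(32, -1)), Rational(-1, 135393139)) = Mul(Add(4, Rational(1, 32)), Rational(-1, 135393139)) = Mul(Rational(129, 32), Rational(-1, 135393139)) = Rational(-129, 4332580448)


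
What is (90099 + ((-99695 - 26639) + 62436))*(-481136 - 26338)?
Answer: -13296326274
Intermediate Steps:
(90099 + ((-99695 - 26639) + 62436))*(-481136 - 26338) = (90099 + (-126334 + 62436))*(-507474) = (90099 - 63898)*(-507474) = 26201*(-507474) = -13296326274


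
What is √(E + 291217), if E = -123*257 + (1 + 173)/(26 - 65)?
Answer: 6*√1218685/13 ≈ 509.51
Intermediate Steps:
E = -411001/13 (E = -31611 + 174/(-39) = -31611 + 174*(-1/39) = -31611 - 58/13 = -411001/13 ≈ -31615.)
√(E + 291217) = √(-411001/13 + 291217) = √(3374820/13) = 6*√1218685/13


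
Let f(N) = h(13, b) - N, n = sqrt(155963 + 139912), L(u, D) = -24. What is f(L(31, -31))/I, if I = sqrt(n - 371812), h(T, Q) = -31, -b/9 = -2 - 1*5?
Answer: 7*I/sqrt(371812 - 15*sqrt(1315)) ≈ 0.011488*I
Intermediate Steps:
b = 63 (b = -9*(-2 - 1*5) = -9*(-2 - 5) = -9*(-7) = 63)
n = 15*sqrt(1315) (n = sqrt(295875) = 15*sqrt(1315) ≈ 543.94)
f(N) = -31 - N
I = sqrt(-371812 + 15*sqrt(1315)) (I = sqrt(15*sqrt(1315) - 371812) = sqrt(-371812 + 15*sqrt(1315)) ≈ 609.32*I)
f(L(31, -31))/I = (-31 - 1*(-24))/(sqrt(-371812 + 15*sqrt(1315))) = (-31 + 24)/sqrt(-371812 + 15*sqrt(1315)) = -7/sqrt(-371812 + 15*sqrt(1315))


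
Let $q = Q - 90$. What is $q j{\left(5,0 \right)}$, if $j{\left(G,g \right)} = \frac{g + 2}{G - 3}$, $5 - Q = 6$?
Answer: $-91$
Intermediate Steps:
$Q = -1$ ($Q = 5 - 6 = -1$)
$j{\left(G,g \right)} = \frac{2 + g}{-3 + G}$
$q = -91$ ($q = -1 - 90 = -91$)
$q j{\left(5,0 \right)} = - 91 \frac{2 + 0}{-3 + 5} = - 91 \cdot \frac{1}{2} \cdot 2 = \left(-91\right) 1 = -91$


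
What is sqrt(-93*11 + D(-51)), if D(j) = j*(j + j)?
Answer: sqrt(4179) ≈ 64.645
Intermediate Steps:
D(j) = 2*j**2 (D(j) = j*(2*j) = 2*j**2)
sqrt(-93*11 + D(-51)) = sqrt(-93*11 + 2*(-51)**2) = sqrt(-1023 + 2*2601) = sqrt(-1023 + 5202) = sqrt(4179)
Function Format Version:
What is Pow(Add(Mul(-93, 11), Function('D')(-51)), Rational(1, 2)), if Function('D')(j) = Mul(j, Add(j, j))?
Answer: Pow(4179, Rational(1, 2)) ≈ 64.645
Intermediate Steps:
Function('D')(j) = Mul(2, Pow(j, 2)) (Function('D')(j) = Mul(j, Mul(2, j)) = Mul(2, Pow(j, 2)))
Pow(Add(Mul(-93, 11), Function('D')(-51)), Rational(1, 2)) = Pow(Add(Mul(-93, 11), Mul(2, Pow(-51, 2))), Rational(1, 2)) = Pow(Add(-1023, Mul(2, 2601)), Rational(1, 2)) = Pow(Add(-1023, 5202), Rational(1, 2)) = Pow(4179, Rational(1, 2))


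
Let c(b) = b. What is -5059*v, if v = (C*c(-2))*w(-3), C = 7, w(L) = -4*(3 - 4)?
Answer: 283304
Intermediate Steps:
w(L) = 4 (w(L) = -4*(-1) = 4)
v = -56 (v = (7*(-2))*4 = -14*4 = -56)
-5059*v = -5059*(-56) = 283304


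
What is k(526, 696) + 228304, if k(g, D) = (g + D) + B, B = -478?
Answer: 229048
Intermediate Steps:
k(g, D) = -478 + D + g (k(g, D) = (g + D) - 478 = (D + g) - 478 = -478 + D + g)
k(526, 696) + 228304 = (-478 + 696 + 526) + 228304 = 744 + 228304 = 229048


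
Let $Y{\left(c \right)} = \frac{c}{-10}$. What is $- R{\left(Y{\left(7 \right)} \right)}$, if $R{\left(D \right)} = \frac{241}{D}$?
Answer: $\frac{2410}{7} \approx 344.29$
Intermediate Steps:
$Y{\left(c \right)} = - \frac{c}{10}$ ($Y{\left(c \right)} = c \left(- \frac{1}{10}\right) = - \frac{c}{10}$)
$- R{\left(Y{\left(7 \right)} \right)} = - \frac{241}{\left(- \frac{1}{10}\right) 7} = - \frac{241}{- \frac{7}{10}} = - \frac{241 \left(-10\right)}{7} = \left(-1\right) \left(- \frac{2410}{7}\right) = \frac{2410}{7}$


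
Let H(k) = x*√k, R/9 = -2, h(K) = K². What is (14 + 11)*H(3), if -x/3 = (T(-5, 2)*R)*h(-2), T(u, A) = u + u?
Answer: -54000*√3 ≈ -93531.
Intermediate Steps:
T(u, A) = 2*u
R = -18 (R = 9*(-2) = -18)
x = -2160 (x = -3*(2*(-5))*(-18)*(-2)² = -3*(-10*(-18))*4 = -540*4 = -3*720 = -2160)
H(k) = -2160*√k
(14 + 11)*H(3) = (14 + 11)*(-2160*√3) = 25*(-2160*√3) = -54000*√3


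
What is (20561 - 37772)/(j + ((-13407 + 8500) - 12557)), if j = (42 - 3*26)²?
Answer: 17211/16168 ≈ 1.0645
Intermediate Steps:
j = 1296 (j = (42 - 78)² = (-36)² = 1296)
(20561 - 37772)/(j + ((-13407 + 8500) - 12557)) = (20561 - 37772)/(1296 + ((-13407 + 8500) - 12557)) = -17211/(1296 + (-4907 - 12557)) = -17211/(1296 - 17464) = -17211/(-16168) = -17211*(-1/16168) = 17211/16168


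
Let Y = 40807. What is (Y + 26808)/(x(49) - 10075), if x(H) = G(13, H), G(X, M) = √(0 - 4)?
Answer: -681221125/101505629 - 135230*I/101505629 ≈ -6.7112 - 0.0013322*I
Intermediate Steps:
G(X, M) = 2*I (G(X, M) = √(-4) = 2*I)
x(H) = 2*I
(Y + 26808)/(x(49) - 10075) = (40807 + 26808)/(2*I - 10075) = 67615/(-10075 + 2*I) = 67615*((-10075 - 2*I)/101505629) = 67615*(-10075 - 2*I)/101505629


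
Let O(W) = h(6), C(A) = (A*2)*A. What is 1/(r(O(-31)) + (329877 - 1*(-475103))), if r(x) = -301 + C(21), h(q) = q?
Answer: 1/805561 ≈ 1.2414e-6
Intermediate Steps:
C(A) = 2*A² (C(A) = (2*A)*A = 2*A²)
O(W) = 6
r(x) = 581 (r(x) = -301 + 2*21² = -301 + 2*441 = -301 + 882 = 581)
1/(r(O(-31)) + (329877 - 1*(-475103))) = 1/(581 + (329877 - 1*(-475103))) = 1/(581 + (329877 + 475103)) = 1/(581 + 804980) = 1/805561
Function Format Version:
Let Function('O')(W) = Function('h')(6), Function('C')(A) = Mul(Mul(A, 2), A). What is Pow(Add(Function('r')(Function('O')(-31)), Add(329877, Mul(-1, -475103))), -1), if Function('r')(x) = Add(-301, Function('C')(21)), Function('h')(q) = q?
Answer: Rational(1, 805561) ≈ 1.2414e-6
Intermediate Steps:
Function('C')(A) = Mul(2, Pow(A, 2)) (Function('C')(A) = Mul(Mul(2, A), A) = Mul(2, Pow(A, 2)))
Function('O')(W) = 6
Function('r')(x) = 581 (Function('r')(x) = Add(-301, Mul(2, Pow(21, 2))) = Add(-301, Mul(2, 441)) = Add(-301, 882) = 581)
Pow(Add(Function('r')(Function('O')(-31)), Add(329877, Mul(-1, -475103))), -1) = Pow(Add(581, Add(329877, Mul(-1, -475103))), -1) = Pow(Add(581, Add(329877, 475103)), -1) = Pow(Add(581, 804980), -1) = Pow(805561, -1) = Rational(1, 805561)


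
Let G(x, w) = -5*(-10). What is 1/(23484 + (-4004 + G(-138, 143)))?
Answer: 1/19530 ≈ 5.1203e-5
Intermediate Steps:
G(x, w) = 50
1/(23484 + (-4004 + G(-138, 143))) = 1/(23484 + (-4004 + 50)) = 1/(23484 - 3954) = 1/19530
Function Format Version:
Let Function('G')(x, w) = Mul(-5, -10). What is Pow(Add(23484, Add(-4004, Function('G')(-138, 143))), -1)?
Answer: Rational(1, 19530) ≈ 5.1203e-5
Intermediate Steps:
Function('G')(x, w) = 50
Pow(Add(23484, Add(-4004, Function('G')(-138, 143))), -1) = Pow(Add(23484, Add(-4004, 50)), -1) = Pow(Add(23484, -3954), -1) = Pow(19530, -1) = Rational(1, 19530)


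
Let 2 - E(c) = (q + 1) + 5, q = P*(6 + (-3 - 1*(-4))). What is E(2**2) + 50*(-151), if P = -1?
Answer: -7547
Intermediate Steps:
q = -7 (q = -(6 + (-3 - 1*(-4))) = -(6 + (-3 + 4)) = -(6 + 1) = -1*7 = -7)
E(c) = 3 (E(c) = 2 - ((-7 + 1) + 5) = 2 - (-6 + 5) = 2 - 1*(-1) = 2 + 1 = 3)
E(2**2) + 50*(-151) = 3 + 50*(-151) = 3 - 7550 = -7547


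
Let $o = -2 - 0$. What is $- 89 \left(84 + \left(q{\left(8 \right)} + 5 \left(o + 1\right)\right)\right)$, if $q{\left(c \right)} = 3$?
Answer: $-7298$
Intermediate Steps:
$o = -2$ ($o = -2 + 0 = -2$)
$- 89 \left(84 + \left(q{\left(8 \right)} + 5 \left(o + 1\right)\right)\right) = - 89 \left(84 + \left(3 + 5 \left(-2 + 1\right)\right)\right) = - 89 \left(84 + \left(3 + 5 \left(-1\right)\right)\right) = - 89 \left(84 + \left(3 - 5\right)\right) = - 89 \left(84 - 2\right) = \left(-89\right) 82 = -7298$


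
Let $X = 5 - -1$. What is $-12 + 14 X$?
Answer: $72$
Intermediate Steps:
$X = 6$ ($X = 5 + 1 = 6$)
$-12 + 14 X = -12 + 14 \cdot 6 = -12 + 84 = 72$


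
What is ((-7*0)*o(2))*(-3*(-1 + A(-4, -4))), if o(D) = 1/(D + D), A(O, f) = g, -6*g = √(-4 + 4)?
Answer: 0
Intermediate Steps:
g = 0 (g = -√(-4 + 4)/6 = -√0/6 = -⅙*0 = 0)
A(O, f) = 0
o(D) = 1/(2*D)
((-7*0)*o(2))*(-3*(-1 + A(-4, -4))) = ((-7*0)*((½)/2))*(-3*(-1 + 0)) = (0*((½)*(½)))*(-3*(-1)) = (0*(¼))*3 = 0*3 = 0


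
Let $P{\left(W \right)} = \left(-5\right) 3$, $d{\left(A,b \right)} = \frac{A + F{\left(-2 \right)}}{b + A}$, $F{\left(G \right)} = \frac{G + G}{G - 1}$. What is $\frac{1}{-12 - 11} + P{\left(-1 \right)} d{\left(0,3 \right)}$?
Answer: $- \frac{463}{69} \approx -6.7101$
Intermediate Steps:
$F{\left(G \right)} = \frac{2 G}{-1 + G}$
$d{\left(A,b \right)} = \frac{\frac{4}{3} + A}{A + b}$ ($d{\left(A,b \right)} = \frac{A + 2 \left(-2\right) \frac{1}{-1 - 2}}{b + A} = \frac{A + 2 \left(-2\right) \frac{1}{-3}}{A + b} = \frac{A + 2 \left(-2\right) \left(- \frac{1}{3}\right)}{A + b} = \frac{A + \frac{4}{3}}{A + b} = \frac{\frac{4}{3} + A}{A + b}$)
$P{\left(W \right)} = -15$
$\frac{1}{-12 - 11} + P{\left(-1 \right)} d{\left(0,3 \right)} = \frac{1}{-12 - 11} - 15 \frac{\frac{4}{3} + 0}{0 + 3} = \frac{1}{-23} - 15 \cdot \frac{1}{3} \cdot \frac{4}{3} = - \frac{1}{23} - 15 \cdot \frac{1}{3} \cdot \frac{4}{3} = - \frac{1}{23} - \frac{20}{3} = - \frac{463}{69}$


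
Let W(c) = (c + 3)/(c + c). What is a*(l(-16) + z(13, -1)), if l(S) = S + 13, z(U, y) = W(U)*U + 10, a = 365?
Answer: 5475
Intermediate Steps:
W(c) = (3 + c)/(2*c) (W(c) = (3 + c)/((2*c)) = (3 + c)*(1/(2*c)) = (3 + c)/(2*c))
z(U, y) = 23/2 + U/2 (z(U, y) = ((3 + U)/(2*U))*U + 10 = (3/2 + U/2) + 10 = 23/2 + U/2)
l(S) = 13 + S
a*(l(-16) + z(13, -1)) = 365*((13 - 16) + (23/2 + (½)*13)) = 365*(-3 + (23/2 + 13/2)) = 365*(-3 + 18) = 365*15 = 5475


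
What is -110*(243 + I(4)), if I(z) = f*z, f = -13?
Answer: -21010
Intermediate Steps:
I(z) = -13*z
-110*(243 + I(4)) = -110*(243 - 13*4) = -110*(243 - 52) = -110*191 = -21010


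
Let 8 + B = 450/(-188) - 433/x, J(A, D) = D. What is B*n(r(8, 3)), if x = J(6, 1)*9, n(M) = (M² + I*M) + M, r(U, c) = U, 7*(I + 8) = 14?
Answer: -197980/141 ≈ -1404.1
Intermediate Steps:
I = -6 (I = -8 + (⅐)*14 = -8 + 2 = -6)
n(M) = M² - 5*M (n(M) = (M² - 6*M) + M = M² - 5*M)
x = 9 (x = 1*9 = 9)
B = -49495/846 (B = -8 + (450/(-188) - 433/9) = -8 + (450*(-1/188) - 433*⅑) = -8 + (-225/94 - 433/9) = -8 - 42727/846 = -49495/846 ≈ -58.505)
B*n(r(8, 3)) = -197980*(-5 + 8)/423 = -197980*3/423 = -49495/846*24 = -197980/141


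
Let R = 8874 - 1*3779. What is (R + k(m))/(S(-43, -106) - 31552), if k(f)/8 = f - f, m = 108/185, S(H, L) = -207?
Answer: -5095/31759 ≈ -0.16043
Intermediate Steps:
m = 108/185 (m = 108*(1/185) = 108/185 ≈ 0.58378)
R = 5095 (R = 8874 - 3779 = 5095)
k(f) = 0 (k(f) = 8*(f - f) = 8*0 = 0)
(R + k(m))/(S(-43, -106) - 31552) = (5095 + 0)/(-207 - 31552) = 5095/(-31759) = 5095*(-1/31759) = -5095/31759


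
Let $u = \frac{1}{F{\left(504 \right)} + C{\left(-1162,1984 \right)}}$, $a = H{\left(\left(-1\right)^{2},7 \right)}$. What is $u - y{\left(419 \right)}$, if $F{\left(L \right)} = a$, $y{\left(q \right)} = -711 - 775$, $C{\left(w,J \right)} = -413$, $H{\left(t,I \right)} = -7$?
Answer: $\frac{624119}{420} \approx 1486.0$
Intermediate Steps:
$y{\left(q \right)} = -1486$ ($y{\left(q \right)} = -711 - 775 = -1486$)
$a = -7$
$F{\left(L \right)} = -7$
$u = - \frac{1}{420}$ ($u = \frac{1}{-7 - 413} = \frac{1}{-420} = - \frac{1}{420} \approx -0.002381$)
$u - y{\left(419 \right)} = - \frac{1}{420} - -1486 = - \frac{1}{420} + 1486 = \frac{624119}{420}$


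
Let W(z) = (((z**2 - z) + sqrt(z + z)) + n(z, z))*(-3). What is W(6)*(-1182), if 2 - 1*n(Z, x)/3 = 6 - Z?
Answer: 127656 + 7092*sqrt(3) ≈ 1.3994e+5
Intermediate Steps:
n(Z, x) = -12 + 3*Z (n(Z, x) = 6 - 3*(6 - Z) = 6 + (-18 + 3*Z) = -12 + 3*Z)
W(z) = 36 - 6*z - 3*z**2 - 3*sqrt(2)*sqrt(z) (W(z) = (((z**2 - z) + sqrt(z + z)) + (-12 + 3*z))*(-3) = (((z**2 - z) + sqrt(2*z)) + (-12 + 3*z))*(-3) = (((z**2 - z) + sqrt(2)*sqrt(z)) + (-12 + 3*z))*(-3) = ((z**2 - z + sqrt(2)*sqrt(z)) + (-12 + 3*z))*(-3) = (-12 + z**2 + 2*z + sqrt(2)*sqrt(z))*(-3) = 36 - 6*z - 3*z**2 - 3*sqrt(2)*sqrt(z))
W(6)*(-1182) = (36 - 6*6 - 3*6**2 - 3*sqrt(2)*sqrt(6))*(-1182) = (36 - 36 - 3*36 - 6*sqrt(3))*(-1182) = (36 - 36 - 108 - 6*sqrt(3))*(-1182) = (-108 - 6*sqrt(3))*(-1182) = 127656 + 7092*sqrt(3)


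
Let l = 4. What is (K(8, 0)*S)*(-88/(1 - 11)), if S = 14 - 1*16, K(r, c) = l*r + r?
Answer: -704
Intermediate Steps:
K(r, c) = 5*r (K(r, c) = 4*r + r = 5*r)
S = -2 (S = 14 - 16 = -2)
(K(8, 0)*S)*(-88/(1 - 11)) = ((5*8)*(-2))*(-88/(1 - 11)) = (40*(-2))*(-88/(-10)) = -(-7040)*(-1)/10 = -80*44/5 = -704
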